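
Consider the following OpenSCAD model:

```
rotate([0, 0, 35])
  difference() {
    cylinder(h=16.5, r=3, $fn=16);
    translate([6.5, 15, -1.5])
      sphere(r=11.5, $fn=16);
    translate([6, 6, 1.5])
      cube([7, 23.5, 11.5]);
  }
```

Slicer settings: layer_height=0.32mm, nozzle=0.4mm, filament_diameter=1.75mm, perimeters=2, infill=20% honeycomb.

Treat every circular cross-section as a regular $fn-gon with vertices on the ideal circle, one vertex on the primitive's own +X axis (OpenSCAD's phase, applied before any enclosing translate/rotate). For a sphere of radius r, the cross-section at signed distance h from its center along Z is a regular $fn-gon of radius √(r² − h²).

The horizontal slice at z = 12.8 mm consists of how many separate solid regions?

At z = 12.8 mm: the cylinder: section is a regular 16-gon, circumradius r=3; the sphere at (6.5, 15) is absent (|z−center|=14.300 > r=11.5); the cube at (6, 6) is present — its section is the full 7×23.5 rectangle; Subtracting the remaining from the first: starting from the r=3 cylinder, the 7×23.5 cube at (6, 6) misses the remaining region (no effect) — 1 connected region; (whole slice rotated 35° about Z — lengths, areas and connectivity unchanged). The result has 1 disconnected region.

1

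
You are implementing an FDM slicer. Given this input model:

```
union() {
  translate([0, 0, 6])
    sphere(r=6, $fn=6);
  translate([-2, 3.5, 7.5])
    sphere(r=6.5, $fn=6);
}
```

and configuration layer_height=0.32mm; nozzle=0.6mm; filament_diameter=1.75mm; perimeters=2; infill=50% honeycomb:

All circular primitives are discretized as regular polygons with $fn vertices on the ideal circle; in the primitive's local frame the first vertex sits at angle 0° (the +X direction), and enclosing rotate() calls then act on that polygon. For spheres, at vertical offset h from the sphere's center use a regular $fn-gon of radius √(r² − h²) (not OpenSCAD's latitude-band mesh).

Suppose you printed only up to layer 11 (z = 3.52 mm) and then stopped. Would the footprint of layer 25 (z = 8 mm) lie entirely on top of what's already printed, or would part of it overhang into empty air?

Compare the two slices. At z = 3.52: the sphere: section is a regular 6-gon, circumradius = √(r²−h²) = √(6²−2.48²) = 5.463 (area = (6/2)·5.463²·sin(360°/6) = 77.55 mm²); the r=6.5 sphere at (-2, 3.5) contributes a regular 6-gon of circumradius √(6.5²−3.98²) = 5.139 (area = (6/2)·5.139²·sin(360°/6) = 68.61 mm²); Merging all regions: the regions partially overlap — summed areas 146.17 mm² minus the doubly-counted overlap 35.62 mm² gives 110.54 mm² — area = 110.54 mm². At z = 8: the r=6 sphere slices to a regular 6-gon of circumradius 5.657 (√(r²−h²) with h=2 from center) (area = (6/2)·5.657²·sin(360°/6) = 83.14 mm²); the r=6.5 sphere at (-2, 3.5) contributes a regular 6-gon of circumradius √(6.5²−0.5²) = 6.481 (area = (6/2)·6.481²·sin(360°/6) = 109.12 mm²); Taking the union: the regions partially overlap — summed areas 192.26 mm² minus the doubly-counted overlap 51.71 mm² gives 140.54 mm² — area = 140.54 mm². Checking containment: at z = 8 the cross-section extends beyond the z = 3.52 cross-section by about 30.00 mm².

part overhangs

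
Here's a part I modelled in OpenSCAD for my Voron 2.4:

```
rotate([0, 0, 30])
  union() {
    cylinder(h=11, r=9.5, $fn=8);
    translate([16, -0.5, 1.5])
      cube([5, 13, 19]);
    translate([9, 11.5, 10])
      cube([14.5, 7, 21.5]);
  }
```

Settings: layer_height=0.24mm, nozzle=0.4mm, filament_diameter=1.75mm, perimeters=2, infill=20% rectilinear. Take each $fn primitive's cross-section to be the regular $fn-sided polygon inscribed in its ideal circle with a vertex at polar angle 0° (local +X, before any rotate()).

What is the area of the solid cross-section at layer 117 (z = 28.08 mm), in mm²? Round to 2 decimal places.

At z = 28.08 mm: the cylinder is not intersected at this z (z outside [0, 11]); the cube at (16, -0.5) is absent (z outside [1.5, 20.5]); the cube at (9, 11.5) is present — its section is the full 14.5×7 rectangle (area 101.50 mm²); Merging all regions: only the 14.5×7 cube at (9, 11.5) is present, so the union is just that shape — area = 101.50 mm²; (whole slice rotated 30° about Z — lengths, areas and connectivity unchanged). Overall, the cross-section is a single solid region. Net area = 101.50 mm².

101.50 mm²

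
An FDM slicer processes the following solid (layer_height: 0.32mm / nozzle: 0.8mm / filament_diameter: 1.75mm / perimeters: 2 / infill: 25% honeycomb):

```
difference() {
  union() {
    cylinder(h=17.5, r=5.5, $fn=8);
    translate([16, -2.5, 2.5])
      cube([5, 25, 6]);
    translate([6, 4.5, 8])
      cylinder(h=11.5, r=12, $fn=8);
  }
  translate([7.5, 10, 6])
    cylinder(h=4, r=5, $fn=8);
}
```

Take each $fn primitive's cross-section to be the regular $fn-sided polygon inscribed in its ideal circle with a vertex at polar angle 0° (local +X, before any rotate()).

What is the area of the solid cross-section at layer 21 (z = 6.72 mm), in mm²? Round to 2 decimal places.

210.56 mm²

At z = 6.72 mm: the r=5.5 cylinder contributes a regular 8-gon of circumradius 5.5 (area = (8/2)·5.500²·sin(360°/8) = 85.56 mm²); the 5×25 cube at (16, -2.5) contributes its full rectangle (area 125.00 mm²); the cylinder at (6, 4.5) does not reach this height (z outside [8, 19.5]); Combining (union): the 2 present regions are separate (no shared area or edge), so areas and boundary lengths simply add and each stays a separate island — area = 210.56 mm²; the cylinder at (7.5, 10): section is a regular 8-gon, circumradius r=5 (area = (8/2)·5.000²·sin(360°/8) = 70.71 mm²); Subtracting the remaining from the first: starting from the result so far (210.56 mm²), the r=5 cylinder at (7.5, 10) misses the remaining region (no effect) — area = 210.56 mm². Overall, the cross-section has 2 separate islands. Net area = 210.56 mm².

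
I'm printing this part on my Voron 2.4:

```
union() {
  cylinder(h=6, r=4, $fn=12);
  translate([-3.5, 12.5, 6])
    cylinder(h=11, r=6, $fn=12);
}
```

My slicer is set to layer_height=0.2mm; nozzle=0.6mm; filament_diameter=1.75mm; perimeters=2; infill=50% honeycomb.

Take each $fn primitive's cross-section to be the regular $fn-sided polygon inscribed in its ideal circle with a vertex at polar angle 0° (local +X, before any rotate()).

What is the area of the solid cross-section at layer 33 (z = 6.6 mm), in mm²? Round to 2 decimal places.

108.00 mm²

At z = 6.6 mm: the cylinder is not intersected at this z (z outside [0, 6]); the r=6 cylinder at (-3.5, 12.5) gives a regular 12-gon of circumradius 6 (constant along its height) (area = (12/2)·6.000²·sin(360°/12) = 108.00 mm²); Taking the union: only the r=6 cylinder at (-3.5, 12.5) is present, so the union is just that shape — area = 108.00 mm². Overall, the cross-section is a single solid region. Net area = 108.00 mm².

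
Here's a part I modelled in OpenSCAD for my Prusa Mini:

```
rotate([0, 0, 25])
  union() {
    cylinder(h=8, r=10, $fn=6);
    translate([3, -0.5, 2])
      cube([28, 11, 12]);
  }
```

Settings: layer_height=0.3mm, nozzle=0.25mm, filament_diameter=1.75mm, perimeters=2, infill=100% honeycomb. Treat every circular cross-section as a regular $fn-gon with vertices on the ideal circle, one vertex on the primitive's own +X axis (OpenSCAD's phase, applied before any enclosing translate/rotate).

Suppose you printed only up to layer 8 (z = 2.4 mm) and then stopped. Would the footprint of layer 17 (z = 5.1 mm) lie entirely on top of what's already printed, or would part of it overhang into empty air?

entirely on top

Compare the two slices. At z = 2.4: the r=10 cylinder gives a regular 6-gon of circumradius 10 (constant along its height) (area = (6/2)·10.000²·sin(360°/6) = 259.81 mm²); the cube at (3, -0.5) is present — its section is the full 28×11 rectangle (area 308.00 mm²); Merging all regions: the regions partially overlap — summed areas 567.81 mm² minus the doubly-counted overlap 42.40 mm² gives 525.41 mm² — area = 525.41 mm²; (whole slice rotated 25° about Z — lengths, areas and connectivity unchanged). At z = 5.1: the r=10 cylinder gives a regular 6-gon of circumradius 10 (constant along its height) (area = (6/2)·10.000²·sin(360°/6) = 259.81 mm²); the cube at (3, -0.5) (footprint 28×11) is included at this height (area 308.00 mm²); Taking the union: the regions partially overlap — summed areas 567.81 mm² minus the doubly-counted overlap 42.40 mm² gives 525.41 mm² — area = 525.41 mm²; (rotated 25° about Z; rotation is an isometry so areas/perimeters/island counts are preserved). Checking containment: the cross-section at z = 5.1 is a subset of the cross-section at z = 2.4.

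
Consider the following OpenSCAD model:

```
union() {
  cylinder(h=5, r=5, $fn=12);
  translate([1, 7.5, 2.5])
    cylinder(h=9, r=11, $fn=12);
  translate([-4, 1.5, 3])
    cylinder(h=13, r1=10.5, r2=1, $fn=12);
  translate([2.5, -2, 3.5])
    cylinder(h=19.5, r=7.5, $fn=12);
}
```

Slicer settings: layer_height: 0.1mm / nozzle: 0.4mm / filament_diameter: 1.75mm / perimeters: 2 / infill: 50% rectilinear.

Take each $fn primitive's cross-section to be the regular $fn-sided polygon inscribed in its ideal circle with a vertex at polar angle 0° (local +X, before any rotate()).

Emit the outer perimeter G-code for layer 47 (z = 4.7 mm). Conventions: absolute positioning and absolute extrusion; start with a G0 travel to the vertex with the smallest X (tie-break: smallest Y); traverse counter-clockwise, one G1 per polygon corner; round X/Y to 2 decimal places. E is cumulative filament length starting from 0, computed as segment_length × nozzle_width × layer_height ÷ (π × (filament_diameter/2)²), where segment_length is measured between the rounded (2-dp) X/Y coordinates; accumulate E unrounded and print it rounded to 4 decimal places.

G0 X-13.26 Y1.50 Z4.70
G1 X-12.02 Y-3.13 E0.0797
G1 X-8.63 Y-6.52 E0.1594
G1 X-4.00 Y-7.76 E0.2391
G1 X-2.41 Y-7.33 E0.2665
G1 X-1.25 Y-8.50 E0.2939
G1 X2.50 Y-9.50 E0.3585
G1 X6.25 Y-8.50 E0.4230
G1 X9.00 Y-5.75 E0.4877
G1 X10.00 Y-2.00 E0.5522
G1 X9.27 Y0.74 E0.5994
G1 X10.53 Y2.00 E0.6290
G1 X12.00 Y7.50 E0.7237
G1 X10.53 Y13.00 E0.8184
G1 X6.50 Y17.03 E0.9132
G1 X1.00 Y18.50 E1.0078
G1 X-4.50 Y17.03 E1.1025
G1 X-8.53 Y13.00 E1.1973
G1 X-9.76 Y8.38 E1.2768
G1 X-12.02 Y6.13 E1.3298
G1 X-13.26 Y1.50 E1.4095

At z = 4.7 mm: the cylinder: section is a regular 12-gon, circumradius r=5; the r=11 cylinder at (1, 7.5) gives a regular 12-gon of circumradius 11 (constant along its height); the cone at (-4, 1.5): at t=0.131 of its height the radius interpolates to r₁+(r₂−r₁)t = 9.258, giving a regular 12-gon of that circumradius; the cylinder at (2.5, -2): section is a regular 12-gon, circumradius r=7.5; Combining (union): the regions partially overlap (shared area 344.85 mm²), so overlapping operands fuse into one piece — 1 connected region. The outline is a single polygon with 20 vertices. Extrusion per mm of travel: 0.4 × 0.1 / (π × 0.875²) = 0.016630. Accumulating E over each segment gives final E = 1.4095.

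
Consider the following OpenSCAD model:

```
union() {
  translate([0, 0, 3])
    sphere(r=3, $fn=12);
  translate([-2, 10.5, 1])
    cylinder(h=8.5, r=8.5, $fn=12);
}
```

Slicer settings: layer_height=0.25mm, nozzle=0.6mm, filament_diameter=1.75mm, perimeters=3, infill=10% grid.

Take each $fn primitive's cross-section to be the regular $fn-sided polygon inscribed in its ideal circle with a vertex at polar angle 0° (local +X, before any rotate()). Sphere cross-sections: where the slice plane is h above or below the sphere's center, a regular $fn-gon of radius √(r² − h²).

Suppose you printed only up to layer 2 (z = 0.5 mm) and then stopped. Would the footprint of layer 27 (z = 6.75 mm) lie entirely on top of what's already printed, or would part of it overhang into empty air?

part overhangs

Compare the two slices. At z = 0.5: the r=3 sphere slices to a regular 12-gon of circumradius 1.658 (√(r²−h²) with h=2.5 from center) (area = (12/2)·1.658²·sin(360°/12) = 8.25 mm²); the cylinder at (-2, 10.5) is not intersected at this z (z outside [1, 9.5]); Combining (union): only the r=3 sphere is present, so the union is just that shape — area = 8.25 mm². At z = 6.75: the sphere is not intersected at this z (|z−center|=3.750 > r=3); the cylinder at (-2, 10.5): section is a regular 12-gon, circumradius r=8.5 (area = (12/2)·8.500²·sin(360°/12) = 216.75 mm²); Merging all regions: only the r=8.5 cylinder at (-2, 10.5) is present, so the union is just that shape — area = 216.75 mm². Checking containment: at z = 6.75 the cross-section extends beyond the z = 0.5 cross-section by about 216.75 mm².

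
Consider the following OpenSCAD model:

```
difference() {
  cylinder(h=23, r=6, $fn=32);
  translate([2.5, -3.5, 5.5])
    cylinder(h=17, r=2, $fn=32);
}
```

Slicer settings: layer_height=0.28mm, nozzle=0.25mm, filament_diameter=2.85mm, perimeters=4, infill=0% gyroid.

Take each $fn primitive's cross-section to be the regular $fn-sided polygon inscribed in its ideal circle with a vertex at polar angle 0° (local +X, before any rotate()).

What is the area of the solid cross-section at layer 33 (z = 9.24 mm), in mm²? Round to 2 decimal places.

At z = 9.24 mm: the r=6 cylinder contributes a regular 32-gon of circumradius 6 (area = (32/2)·6.000²·sin(360°/32) = 112.37 mm²); the r=2 cylinder at (2.5, -3.5) contributes a regular 32-gon of circumradius 2 (area = (32/2)·2.000²·sin(360°/32) = 12.49 mm²); After the difference (first − rest): starting from the r=6 cylinder (112.37 mm²), the r=2 cylinder at (2.5, -3.5) partially overlaps it — only the 11.94 mm² overlap (of its 12.49 mm²) is removed, clipping the outline — area = 100.43 mm². Overall, the cross-section is a single solid region. Net area = 100.43 mm².

100.43 mm²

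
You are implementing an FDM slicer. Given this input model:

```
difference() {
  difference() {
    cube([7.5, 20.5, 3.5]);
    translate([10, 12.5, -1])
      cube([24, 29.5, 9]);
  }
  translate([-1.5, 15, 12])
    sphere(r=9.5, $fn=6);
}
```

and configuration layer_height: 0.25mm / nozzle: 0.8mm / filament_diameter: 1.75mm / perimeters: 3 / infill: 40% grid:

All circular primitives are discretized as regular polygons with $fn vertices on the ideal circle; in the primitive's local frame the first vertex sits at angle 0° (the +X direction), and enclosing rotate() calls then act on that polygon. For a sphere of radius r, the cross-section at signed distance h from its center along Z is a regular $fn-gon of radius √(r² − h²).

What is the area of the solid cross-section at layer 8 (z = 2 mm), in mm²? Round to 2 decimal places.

At z = 2 mm: the cube is present — its section is the full 7.5×20.5 rectangle (area 153.75 mm²); the 24×29.5 cube at (10, 12.5) contributes its full rectangle (area 708.00 mm²); Taking the first minus the rest: starting from the 7.5×20.5 cube (153.75 mm²), the 24×29.5 cube at (10, 12.5) misses the remaining region (no effect) — area = 153.75 mm²; the sphere at (-1.5, 15) is not intersected at this z (|z−center|=10.000 > r=9.5); Subtracting the remaining from the first: none of the subtracted shapes is present at this height, so the result so far is unchanged — area = 153.75 mm². Overall, the cross-section is a single solid region. Net area = 153.75 mm².

153.75 mm²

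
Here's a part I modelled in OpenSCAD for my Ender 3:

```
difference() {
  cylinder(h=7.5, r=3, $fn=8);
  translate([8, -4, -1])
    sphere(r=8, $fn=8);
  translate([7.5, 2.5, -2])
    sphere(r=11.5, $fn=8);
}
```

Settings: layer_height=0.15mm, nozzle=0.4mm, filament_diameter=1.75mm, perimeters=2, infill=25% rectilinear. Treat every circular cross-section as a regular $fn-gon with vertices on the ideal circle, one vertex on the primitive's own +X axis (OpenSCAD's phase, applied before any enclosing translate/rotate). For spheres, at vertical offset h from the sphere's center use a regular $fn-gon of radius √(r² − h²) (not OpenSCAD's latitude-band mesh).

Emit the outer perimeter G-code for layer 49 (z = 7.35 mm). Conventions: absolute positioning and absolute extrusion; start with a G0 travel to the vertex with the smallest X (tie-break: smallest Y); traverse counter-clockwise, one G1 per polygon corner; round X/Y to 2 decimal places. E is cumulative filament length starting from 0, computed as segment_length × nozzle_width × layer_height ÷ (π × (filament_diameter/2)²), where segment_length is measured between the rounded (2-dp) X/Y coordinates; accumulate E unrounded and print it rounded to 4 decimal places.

G0 X-3.00 Y0.00 Z7.35
G1 X-2.12 Y-2.12 E0.0573
G1 X0.00 Y-3.00 E0.1145
G1 X2.12 Y-2.12 E0.1718
G1 X2.42 Y-1.40 E0.1912
G1 X0.80 Y2.50 E0.2966
G1 X0.86 Y2.64 E0.3004
G1 X0.00 Y3.00 E0.3236
G1 X-2.12 Y2.12 E0.3809
G1 X-3.00 Y0.00 E0.4382

At z = 7.35 mm: the cylinder: section is a regular 8-gon, circumradius r=3; the sphere at (8, -4) does not reach this height (|z−center|=8.350 > r=8); the r=11.5 sphere at (7.5, 2.5) contributes a regular 8-gon of circumradius √(11.5²−9.35²) = 6.695; Subtracting the remaining from the first: starting from the r=3 cylinder, the r=11.5 sphere at (7.5, 2.5) partially overlaps it — only the 3.60 mm² overlap (of its 126.79 mm²) is removed, clipping the outline — 1 connected region. The outline is a single polygon with 9 vertices. Extrusion per mm of travel: 0.4 × 0.15 / (π × 0.875²) = 0.024945. Accumulating E over each segment gives final E = 0.4382.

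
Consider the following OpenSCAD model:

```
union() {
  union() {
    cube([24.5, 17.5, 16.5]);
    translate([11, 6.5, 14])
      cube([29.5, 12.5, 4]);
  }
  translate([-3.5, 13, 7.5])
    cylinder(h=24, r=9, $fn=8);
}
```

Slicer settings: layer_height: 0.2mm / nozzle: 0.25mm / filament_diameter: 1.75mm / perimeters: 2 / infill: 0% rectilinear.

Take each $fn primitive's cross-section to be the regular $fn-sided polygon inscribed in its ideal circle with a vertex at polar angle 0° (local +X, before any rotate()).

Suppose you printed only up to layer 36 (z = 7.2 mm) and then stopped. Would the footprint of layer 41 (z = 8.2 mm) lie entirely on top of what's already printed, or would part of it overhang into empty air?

part overhangs

Compare the two slices. At z = 7.2: the cube (footprint 24.5×17.5) is included at this height (area 428.75 mm²); the cube at (11, 6.5) is not intersected at this z (z outside [14, 18]); Merging all regions: only the 24.5×17.5 cube is present, so the union is just that shape — area = 428.75 mm²; the cylinder at (-3.5, 13) is not intersected at this z (z outside [7.5, 31.5]); Taking the union: only the result so far is present, so the union is just that shape — area = 428.75 mm². At z = 8.2: the cube (footprint 24.5×17.5) is included at this height (area 428.75 mm²); the cube at (11, 6.5) does not reach this height (z outside [14, 18]); Merging all regions: only the 24.5×17.5 cube is present, so the union is just that shape — area = 428.75 mm²; the r=9 cylinder at (-3.5, 13) contributes a regular 8-gon of circumradius 9 (area = (8/2)·9.000²·sin(360°/8) = 229.10 mm²); Combining (union): the regions partially overlap — summed areas 657.85 mm² minus the doubly-counted overlap 48.87 mm² gives 608.98 mm² — area = 608.98 mm². Checking containment: at z = 8.2 the cross-section extends beyond the z = 7.2 cross-section by about 180.23 mm².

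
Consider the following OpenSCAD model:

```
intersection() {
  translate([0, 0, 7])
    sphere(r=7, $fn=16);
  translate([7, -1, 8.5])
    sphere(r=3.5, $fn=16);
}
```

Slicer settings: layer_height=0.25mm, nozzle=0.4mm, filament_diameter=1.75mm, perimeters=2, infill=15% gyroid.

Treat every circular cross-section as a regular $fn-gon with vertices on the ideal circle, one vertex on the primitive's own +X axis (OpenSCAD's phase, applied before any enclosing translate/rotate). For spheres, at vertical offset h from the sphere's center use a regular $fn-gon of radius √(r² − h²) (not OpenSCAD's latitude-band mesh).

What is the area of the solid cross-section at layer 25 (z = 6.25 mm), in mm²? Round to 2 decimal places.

9.07 mm²

At z = 6.25 mm: the r=7 sphere slices to a regular 16-gon of circumradius 6.960 (√(r²−h²) with h=0.75 from center) (area = (16/2)·6.960²·sin(360°/16) = 148.29 mm²); the r=3.5 sphere at (7, -1) contributes a regular 16-gon of circumradius √(3.5²−2.25²) = 2.681 (area = (16/2)·2.681²·sin(360°/16) = 22.00 mm²); Keeping only the common overlap: the r=3.5 sphere at (7, -1) partially overlaps the r=7 sphere; clipping to the common part keeps 9.07 mm² — area = 9.07 mm². Overall, the cross-section is a single solid region. Net area = 9.07 mm².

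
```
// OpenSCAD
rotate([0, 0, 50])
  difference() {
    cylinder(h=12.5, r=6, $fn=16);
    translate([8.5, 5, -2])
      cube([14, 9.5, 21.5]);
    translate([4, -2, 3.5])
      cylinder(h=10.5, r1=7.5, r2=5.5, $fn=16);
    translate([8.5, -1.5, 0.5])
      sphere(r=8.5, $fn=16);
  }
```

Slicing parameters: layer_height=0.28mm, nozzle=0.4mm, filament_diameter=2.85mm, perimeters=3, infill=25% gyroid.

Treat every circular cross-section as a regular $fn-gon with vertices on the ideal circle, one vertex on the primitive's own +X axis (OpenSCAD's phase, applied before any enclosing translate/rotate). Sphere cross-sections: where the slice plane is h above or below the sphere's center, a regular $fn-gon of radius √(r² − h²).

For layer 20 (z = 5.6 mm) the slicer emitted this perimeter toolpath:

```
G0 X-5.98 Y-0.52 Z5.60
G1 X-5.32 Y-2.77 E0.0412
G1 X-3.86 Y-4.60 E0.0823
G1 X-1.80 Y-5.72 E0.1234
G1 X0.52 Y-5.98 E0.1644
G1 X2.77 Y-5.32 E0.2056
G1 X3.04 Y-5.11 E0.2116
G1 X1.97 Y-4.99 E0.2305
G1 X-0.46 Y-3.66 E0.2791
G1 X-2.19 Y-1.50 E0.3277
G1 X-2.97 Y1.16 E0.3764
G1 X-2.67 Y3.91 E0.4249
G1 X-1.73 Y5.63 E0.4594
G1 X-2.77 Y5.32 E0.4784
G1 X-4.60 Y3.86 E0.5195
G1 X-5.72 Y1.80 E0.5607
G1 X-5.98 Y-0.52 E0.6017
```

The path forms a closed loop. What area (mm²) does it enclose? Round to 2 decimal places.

36.46 mm²

Apply the shoelace formula to the sequence of (X, Y) vertices; enclosed area = 36.46 mm².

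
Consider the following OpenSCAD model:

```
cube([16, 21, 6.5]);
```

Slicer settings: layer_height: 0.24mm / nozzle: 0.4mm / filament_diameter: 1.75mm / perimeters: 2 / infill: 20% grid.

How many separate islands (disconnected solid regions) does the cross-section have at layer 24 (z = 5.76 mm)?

At z = 5.76 mm: the cube (footprint 16×21) is included at this height. Overall, the cross-section is a single solid region. Island count = 1.

1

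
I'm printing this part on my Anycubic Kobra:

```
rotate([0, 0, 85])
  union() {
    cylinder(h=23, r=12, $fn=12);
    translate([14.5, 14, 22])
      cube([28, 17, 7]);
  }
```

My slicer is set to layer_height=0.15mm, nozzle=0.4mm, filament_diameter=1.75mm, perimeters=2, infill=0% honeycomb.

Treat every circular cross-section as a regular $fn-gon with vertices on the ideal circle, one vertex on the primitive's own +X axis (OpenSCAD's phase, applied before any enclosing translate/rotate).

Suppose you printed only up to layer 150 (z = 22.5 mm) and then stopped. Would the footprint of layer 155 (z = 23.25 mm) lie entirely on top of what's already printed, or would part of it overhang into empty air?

Compare the two slices. At z = 22.5: the r=12 cylinder contributes a regular 12-gon of circumradius 12 (area = (12/2)·12.000²·sin(360°/12) = 432.00 mm²); the cube at (14.5, 14) is present — its section is the full 28×17 rectangle (area 476.00 mm²); Taking the union: the 2 present regions are separate (no shared area or edge), so areas and boundary lengths simply add and each stays a separate island — area = 908.00 mm²; (rotated 85° about Z; rotation is an isometry so areas/perimeters/island counts are preserved). At z = 23.25: the cylinder is absent (z outside [0, 23]); the cube at (14.5, 14) (footprint 28×17) is included at this height (area 476.00 mm²); Taking the union: only the 28×17 cube at (14.5, 14) is present, so the union is just that shape — area = 476.00 mm²; (rotated 85° about Z; rotation is an isometry so areas/perimeters/island counts are preserved). Checking containment: the cross-section at z = 23.25 is a subset of the cross-section at z = 22.5.

entirely on top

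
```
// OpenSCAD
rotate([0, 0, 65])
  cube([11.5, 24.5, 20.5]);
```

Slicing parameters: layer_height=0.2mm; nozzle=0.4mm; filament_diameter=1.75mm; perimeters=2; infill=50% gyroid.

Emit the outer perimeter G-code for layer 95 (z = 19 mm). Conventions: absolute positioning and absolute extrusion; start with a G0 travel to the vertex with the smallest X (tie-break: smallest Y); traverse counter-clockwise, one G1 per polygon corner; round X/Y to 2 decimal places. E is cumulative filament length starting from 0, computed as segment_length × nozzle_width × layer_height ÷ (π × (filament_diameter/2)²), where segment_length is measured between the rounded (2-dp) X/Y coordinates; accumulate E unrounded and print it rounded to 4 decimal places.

G0 X-22.20 Y10.35 Z19.00
G1 X0.00 Y0.00 E0.8147
G1 X4.86 Y10.42 E1.1971
G1 X-17.34 Y20.78 E2.0119
G1 X-22.20 Y10.35 E2.3946

At z = 19 mm: the cube is present — its section is the full 11.5×24.5 rectangle; (rotated 65° about Z; rotation is an isometry so areas/perimeters/island counts are preserved). The outline is a single polygon with 4 vertices. Extrusion per mm of travel: 0.4 × 0.2 / (π × 0.875²) = 0.033260. Accumulating E over each segment gives final E = 2.3946.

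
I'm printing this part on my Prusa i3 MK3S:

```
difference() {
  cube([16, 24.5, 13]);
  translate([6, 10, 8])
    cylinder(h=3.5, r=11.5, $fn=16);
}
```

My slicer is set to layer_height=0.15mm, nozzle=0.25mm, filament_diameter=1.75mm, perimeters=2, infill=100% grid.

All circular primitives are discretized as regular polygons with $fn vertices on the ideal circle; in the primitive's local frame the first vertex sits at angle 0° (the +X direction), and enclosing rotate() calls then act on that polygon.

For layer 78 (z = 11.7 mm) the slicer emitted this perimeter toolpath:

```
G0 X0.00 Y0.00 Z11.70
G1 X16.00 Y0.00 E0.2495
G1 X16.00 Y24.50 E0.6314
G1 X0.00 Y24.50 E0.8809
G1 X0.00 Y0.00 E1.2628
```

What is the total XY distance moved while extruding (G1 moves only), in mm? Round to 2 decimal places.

Sum the Euclidean lengths of each G1 segment: total = 81.00 mm.

81.00 mm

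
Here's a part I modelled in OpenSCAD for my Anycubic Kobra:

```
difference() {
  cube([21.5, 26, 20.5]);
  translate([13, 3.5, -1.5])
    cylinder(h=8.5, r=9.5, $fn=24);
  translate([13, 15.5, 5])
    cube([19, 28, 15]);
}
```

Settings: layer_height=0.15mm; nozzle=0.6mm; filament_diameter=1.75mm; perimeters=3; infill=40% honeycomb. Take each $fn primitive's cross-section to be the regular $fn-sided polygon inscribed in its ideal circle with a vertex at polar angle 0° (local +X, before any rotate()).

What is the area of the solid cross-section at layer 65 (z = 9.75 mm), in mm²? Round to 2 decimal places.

At z = 9.75 mm: the 21.5×26 cube contributes its full rectangle (area 559.00 mm²); the cylinder at (13, 3.5) is absent (z outside [-1.5, 7]); the 19×28 cube at (13, 15.5) contributes its full rectangle (area 532.00 mm²); Taking the first minus the rest: starting from the 21.5×26 cube (559.00 mm²), the 19×28 cube at (13, 15.5) partially overlaps it — only the 89.25 mm² overlap (of its 532.00 mm²) is removed, clipping the outline — area = 469.75 mm². Overall, the cross-section is a single solid region. Net area = 469.75 mm².

469.75 mm²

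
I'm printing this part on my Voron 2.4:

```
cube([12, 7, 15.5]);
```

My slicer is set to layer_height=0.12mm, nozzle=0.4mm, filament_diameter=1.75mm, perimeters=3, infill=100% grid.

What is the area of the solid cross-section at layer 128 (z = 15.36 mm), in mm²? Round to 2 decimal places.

At z = 15.36 mm: the 12×7 cube contributes its full rectangle (area 84.00 mm²). Overall, the cross-section is a single solid region. Net area = 84.00 mm².

84.00 mm²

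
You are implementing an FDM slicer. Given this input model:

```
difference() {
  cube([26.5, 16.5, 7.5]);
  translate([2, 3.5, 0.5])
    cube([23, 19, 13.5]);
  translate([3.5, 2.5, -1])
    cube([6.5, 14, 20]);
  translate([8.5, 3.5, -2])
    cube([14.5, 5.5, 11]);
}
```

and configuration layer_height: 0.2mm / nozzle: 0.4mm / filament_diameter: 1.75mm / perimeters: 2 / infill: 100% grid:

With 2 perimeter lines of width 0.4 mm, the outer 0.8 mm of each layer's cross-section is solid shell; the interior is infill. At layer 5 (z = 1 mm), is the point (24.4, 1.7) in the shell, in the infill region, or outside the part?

At z = 1 mm: the cube (footprint 26.5×16.5) is included at this height; the cube at (2, 3.5) is present — its section is the full 23×19 rectangle; the 6.5×14 cube at (3.5, 2.5) contributes its full rectangle; the cube at (8.5, 3.5) (footprint 14.5×5.5) is included at this height; Taking the first minus the rest: starting from the 26.5×16.5 cube, the 23×19 cube at (2, 3.5) partially overlaps it — only the 299.00 mm² overlap (of its 437.00 mm²) is removed, clipping the outline; the 6.5×14 cube at (3.5, 2.5) partially overlaps it — only the 6.50 mm² overlap (of its 91.00 mm²) is removed, clipping the outline; the 14.5×5.5 cube at (8.5, 3.5) misses the remaining region (no effect) — 1 connected region. Overall, the cross-section is a single solid region. The nearest boundary edge runs (26.50, 0.00)→(0.00, 0.00); distance from the point to it = 1.70 mm. The point is inside the cross-section and 1.70 mm from the nearest boundary — more than the 0.8 mm shell width (2 × 0.4), so it's in the infill interior.

infill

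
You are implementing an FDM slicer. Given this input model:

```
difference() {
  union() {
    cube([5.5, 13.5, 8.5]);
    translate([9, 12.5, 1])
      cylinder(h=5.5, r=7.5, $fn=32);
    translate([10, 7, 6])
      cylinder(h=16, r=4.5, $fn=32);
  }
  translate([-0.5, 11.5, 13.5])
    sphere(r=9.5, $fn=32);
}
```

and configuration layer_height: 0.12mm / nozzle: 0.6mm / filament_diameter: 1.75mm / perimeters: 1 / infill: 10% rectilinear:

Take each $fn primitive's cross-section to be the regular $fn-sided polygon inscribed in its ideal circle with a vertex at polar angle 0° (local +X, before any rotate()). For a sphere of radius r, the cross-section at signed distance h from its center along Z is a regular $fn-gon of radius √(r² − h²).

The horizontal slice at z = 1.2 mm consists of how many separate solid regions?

1

At z = 1.2 mm: the 5.5×13.5 cube contributes its full rectangle; the r=7.5 cylinder at (9, 12.5) contributes a regular 32-gon of circumradius 7.5; the cylinder at (10, 7) does not reach this height (z outside [6, 22]); Combining (union): the regions partially overlap (shared area 22.67 mm²), so overlapping operands fuse into one piece — 1 connected region; the sphere at (-0.5, 11.5) is absent (|z−center|=12.300 > r=9.5); Subtracting the remaining from the first: none of the subtracted shapes is present at this height, so the result so far is unchanged — 1 connected region. The result has 1 disconnected region.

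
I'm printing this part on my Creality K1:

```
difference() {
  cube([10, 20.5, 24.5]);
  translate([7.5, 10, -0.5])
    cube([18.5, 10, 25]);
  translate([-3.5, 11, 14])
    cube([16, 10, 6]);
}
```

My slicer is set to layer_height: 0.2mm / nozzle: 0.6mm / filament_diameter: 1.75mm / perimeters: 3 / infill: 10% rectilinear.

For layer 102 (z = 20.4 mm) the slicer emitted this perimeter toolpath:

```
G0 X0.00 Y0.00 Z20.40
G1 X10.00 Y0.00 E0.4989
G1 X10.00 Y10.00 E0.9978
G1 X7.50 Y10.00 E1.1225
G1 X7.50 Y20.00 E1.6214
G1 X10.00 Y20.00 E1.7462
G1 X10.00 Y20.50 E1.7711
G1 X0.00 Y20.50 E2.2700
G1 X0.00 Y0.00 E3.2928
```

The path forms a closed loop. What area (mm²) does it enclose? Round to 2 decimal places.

Apply the shoelace formula to the sequence of (X, Y) vertices; enclosed area = 180.00 mm².

180.00 mm²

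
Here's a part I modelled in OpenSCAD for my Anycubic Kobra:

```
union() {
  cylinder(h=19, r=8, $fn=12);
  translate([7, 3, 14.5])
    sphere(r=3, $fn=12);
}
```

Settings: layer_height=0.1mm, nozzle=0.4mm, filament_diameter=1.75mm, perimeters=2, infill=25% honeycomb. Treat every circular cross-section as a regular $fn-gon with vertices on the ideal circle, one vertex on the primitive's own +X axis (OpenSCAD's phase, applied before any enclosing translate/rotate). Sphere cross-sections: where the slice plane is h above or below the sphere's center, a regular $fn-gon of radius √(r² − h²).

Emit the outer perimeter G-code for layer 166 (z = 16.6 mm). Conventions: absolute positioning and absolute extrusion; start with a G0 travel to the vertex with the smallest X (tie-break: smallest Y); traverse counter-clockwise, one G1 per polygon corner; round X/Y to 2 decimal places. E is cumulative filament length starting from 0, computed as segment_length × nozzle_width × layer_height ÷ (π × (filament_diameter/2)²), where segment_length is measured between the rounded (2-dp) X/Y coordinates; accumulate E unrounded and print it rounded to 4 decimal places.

G0 X-8.00 Y0.00 Z16.60
G1 X-6.93 Y-4.00 E0.0689
G1 X-4.00 Y-6.93 E0.1378
G1 X0.00 Y-8.00 E0.2066
G1 X4.00 Y-6.93 E0.2755
G1 X6.93 Y-4.00 E0.3444
G1 X8.00 Y0.00 E0.4133
G1 X7.72 Y1.05 E0.4313
G1 X8.07 Y1.14 E0.4373
G1 X8.86 Y1.93 E0.4559
G1 X9.14 Y3.00 E0.4743
G1 X8.86 Y4.07 E0.4927
G1 X8.07 Y4.86 E0.5113
G1 X7.00 Y5.14 E0.5297
G1 X6.04 Y4.89 E0.5462
G1 X4.00 Y6.93 E0.5942
G1 X0.00 Y8.00 E0.6630
G1 X-4.00 Y6.93 E0.7319
G1 X-6.93 Y4.00 E0.8008
G1 X-8.00 Y0.00 E0.8696

At z = 16.6 mm: the r=8 cylinder contributes a regular 12-gon of circumradius 8; the r=3 sphere at (7, 3) contributes a regular 12-gon of circumradius √(3²−2.1²) = 2.142; Merging all regions: the regions partially overlap (shared area 7.33 mm²), so overlapping operands fuse into one piece — 1 connected region. The outline is a single polygon with 19 vertices. Extrusion per mm of travel: 0.4 × 0.1 / (π × 0.875²) = 0.016630. Accumulating E over each segment gives final E = 0.8696.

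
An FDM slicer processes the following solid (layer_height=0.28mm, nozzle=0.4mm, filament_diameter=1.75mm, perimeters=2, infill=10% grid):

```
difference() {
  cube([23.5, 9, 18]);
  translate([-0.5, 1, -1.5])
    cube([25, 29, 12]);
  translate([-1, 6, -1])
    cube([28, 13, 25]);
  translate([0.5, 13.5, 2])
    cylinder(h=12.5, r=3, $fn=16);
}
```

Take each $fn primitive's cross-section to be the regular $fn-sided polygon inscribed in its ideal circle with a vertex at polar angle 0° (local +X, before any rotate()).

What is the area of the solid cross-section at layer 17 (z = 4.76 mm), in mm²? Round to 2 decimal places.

23.50 mm²

At z = 4.76 mm: the cube (footprint 23.5×9) is included at this height (area 211.50 mm²); the cube at (-0.5, 1) is present — its section is the full 25×29 rectangle (area 725.00 mm²); the cube at (-1, 6) (footprint 28×13) is included at this height (area 364.00 mm²); the r=3 cylinder at (0.5, 13.5) gives a regular 16-gon of circumradius 3 (constant along its height) (area = (16/2)·3.000²·sin(360°/16) = 27.55 mm²); After the difference (first − rest): starting from the 23.5×9 cube (211.50 mm²), the 25×29 cube at (-0.5, 1) partially overlaps it — only the 188.00 mm² overlap (of its 725.00 mm²) is removed, clipping the outline; the 28×13 cube at (-1, 6) misses the remaining region (no effect); the r=3 cylinder at (0.5, 13.5) misses the remaining region (no effect) — area = 23.50 mm². Overall, the cross-section is a single solid region. Net area = 23.50 mm².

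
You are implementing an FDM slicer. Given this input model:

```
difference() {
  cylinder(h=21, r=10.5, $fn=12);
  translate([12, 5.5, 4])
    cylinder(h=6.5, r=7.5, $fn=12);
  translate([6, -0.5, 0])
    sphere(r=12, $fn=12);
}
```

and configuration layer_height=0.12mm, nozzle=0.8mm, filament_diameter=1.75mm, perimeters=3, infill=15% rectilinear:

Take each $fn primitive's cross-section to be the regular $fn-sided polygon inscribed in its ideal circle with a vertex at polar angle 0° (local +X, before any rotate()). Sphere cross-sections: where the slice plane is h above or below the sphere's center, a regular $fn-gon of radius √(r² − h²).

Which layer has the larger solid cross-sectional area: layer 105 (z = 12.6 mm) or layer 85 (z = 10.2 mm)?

layer 105 (z = 12.6 mm)

Layer 105 (z = 12.6): the r=10.5 cylinder contributes a regular 12-gon of circumradius 10.5 (area = (12/2)·10.500²·sin(360°/12) = 330.75 mm²); the cylinder at (12, 5.5) is absent (z outside [4, 10.5]); the sphere at (6, -0.5) is not intersected at this z (|z−center|=12.600 > r=12); Subtracting the remaining from the first: none of the subtracted shapes is present at this height, so the r=10.5 cylinder is unchanged — area = 330.75 mm². So its area = 330.75 mm². Layer 85 (z = 10.2): the r=10.5 cylinder gives a regular 12-gon of circumradius 10.5 (constant along its height) (area = (12/2)·10.500²·sin(360°/12) = 330.75 mm²); the cylinder at (12, 5.5): section is a regular 12-gon, circumradius r=7.5 (area = (12/2)·7.500²·sin(360°/12) = 168.75 mm²); the sphere at (6, -0.5): section is a regular 12-gon, circumradius = √(r²−h²) = √(12²−10.2²) = 6.321 (area = (12/2)·6.321²·sin(360°/12) = 119.88 mm²); Taking the first minus the rest: starting from the r=10.5 cylinder (330.75 mm²), the r=7.5 cylinder at (12, 5.5) partially overlaps it — only the 34.28 mm² overlap (of its 168.75 mm²) is removed, clipping the outline; the r=12 sphere at (6, -0.5) partially overlaps it — only the 76.72 mm² overlap (of its 119.88 mm²) is removed, clipping the outline — area = 219.74 mm². So its area = 219.74 mm². Layer 105 is larger (330.75 vs 219.74 mm²).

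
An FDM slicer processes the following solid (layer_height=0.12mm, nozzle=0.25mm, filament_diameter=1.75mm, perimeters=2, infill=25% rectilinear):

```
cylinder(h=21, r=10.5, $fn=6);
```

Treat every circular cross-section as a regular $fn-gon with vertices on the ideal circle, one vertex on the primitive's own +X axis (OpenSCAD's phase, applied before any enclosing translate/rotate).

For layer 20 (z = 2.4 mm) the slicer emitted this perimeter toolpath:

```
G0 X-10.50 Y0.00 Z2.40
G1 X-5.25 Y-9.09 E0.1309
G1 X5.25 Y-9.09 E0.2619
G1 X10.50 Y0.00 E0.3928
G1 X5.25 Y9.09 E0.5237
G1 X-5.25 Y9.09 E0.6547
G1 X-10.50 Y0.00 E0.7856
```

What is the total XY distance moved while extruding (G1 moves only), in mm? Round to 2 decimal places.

Sum the Euclidean lengths of each G1 segment: total = 62.99 mm.

62.99 mm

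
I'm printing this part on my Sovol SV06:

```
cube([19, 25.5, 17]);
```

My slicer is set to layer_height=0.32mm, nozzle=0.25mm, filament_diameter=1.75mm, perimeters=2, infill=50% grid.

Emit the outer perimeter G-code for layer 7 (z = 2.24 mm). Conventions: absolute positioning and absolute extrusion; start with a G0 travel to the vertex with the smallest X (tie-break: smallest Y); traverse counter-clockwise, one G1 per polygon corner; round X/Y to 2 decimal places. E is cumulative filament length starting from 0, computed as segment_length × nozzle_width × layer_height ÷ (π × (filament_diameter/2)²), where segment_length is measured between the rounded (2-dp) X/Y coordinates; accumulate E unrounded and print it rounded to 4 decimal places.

G0 X0.00 Y0.00 Z2.24
G1 X19.00 Y0.00 E0.6319
G1 X19.00 Y25.50 E1.4801
G1 X0.00 Y25.50 E2.1120
G1 X0.00 Y0.00 E2.9602

At z = 2.24 mm: the cube is present — its section is the full 19×25.5 rectangle. The outline is a single polygon with 4 vertices. Extrusion per mm of travel: 0.25 × 0.32 / (π × 0.875²) = 0.033260. Accumulating E over each segment gives final E = 2.9602.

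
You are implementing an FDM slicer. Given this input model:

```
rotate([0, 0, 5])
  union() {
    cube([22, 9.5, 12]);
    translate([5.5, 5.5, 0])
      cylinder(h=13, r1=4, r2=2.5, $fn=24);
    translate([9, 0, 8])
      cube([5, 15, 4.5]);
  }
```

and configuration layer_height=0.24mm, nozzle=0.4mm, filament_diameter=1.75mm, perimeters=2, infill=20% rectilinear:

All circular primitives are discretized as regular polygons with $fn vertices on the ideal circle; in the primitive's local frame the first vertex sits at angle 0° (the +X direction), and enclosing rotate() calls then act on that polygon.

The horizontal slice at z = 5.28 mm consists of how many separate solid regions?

1

At z = 5.28 mm: the cube is present — its section is the full 22×9.5 rectangle; the cone at (5.5, 5.5): at t=0.406 of its height the radius interpolates to r₁+(r₂−r₁)t = 3.391, giving a regular 24-gon of that circumradius; the cube at (9, 0) is absent (z outside [8, 12.5]); Merging all regions: the cone at (5.5, 5.5) lies entirely inside the 22×9.5 cube, so the union is just the 22×9.5 cube — 1 connected region; (whole slice rotated 5° about Z — lengths, areas and connectivity unchanged). The result has 1 disconnected region.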